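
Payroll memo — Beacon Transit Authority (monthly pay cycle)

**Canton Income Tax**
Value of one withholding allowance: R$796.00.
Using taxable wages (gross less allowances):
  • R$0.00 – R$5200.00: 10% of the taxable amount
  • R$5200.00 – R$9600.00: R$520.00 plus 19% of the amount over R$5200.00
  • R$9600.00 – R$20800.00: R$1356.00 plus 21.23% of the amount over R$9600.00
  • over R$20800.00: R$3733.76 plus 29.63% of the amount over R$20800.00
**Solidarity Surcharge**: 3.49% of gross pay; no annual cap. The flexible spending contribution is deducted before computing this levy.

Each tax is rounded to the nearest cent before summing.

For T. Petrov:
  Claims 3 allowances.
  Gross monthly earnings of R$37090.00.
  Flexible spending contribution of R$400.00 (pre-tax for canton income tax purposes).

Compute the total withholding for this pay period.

R$9014.88

Canton Income Tax: taxable = R$37090.00 − R$400.00 − 3×R$796.00 = R$34302.00
  R$3733.76 + 29.63% × (R$34302.00 − R$20800.00) = R$3733.76 + 29.63% × R$13502.00 = R$7734.40
Solidarity Surcharge: 3.49% × R$36690.00 = R$1280.48
Total: R$7734.40 + R$1280.48 = R$9014.88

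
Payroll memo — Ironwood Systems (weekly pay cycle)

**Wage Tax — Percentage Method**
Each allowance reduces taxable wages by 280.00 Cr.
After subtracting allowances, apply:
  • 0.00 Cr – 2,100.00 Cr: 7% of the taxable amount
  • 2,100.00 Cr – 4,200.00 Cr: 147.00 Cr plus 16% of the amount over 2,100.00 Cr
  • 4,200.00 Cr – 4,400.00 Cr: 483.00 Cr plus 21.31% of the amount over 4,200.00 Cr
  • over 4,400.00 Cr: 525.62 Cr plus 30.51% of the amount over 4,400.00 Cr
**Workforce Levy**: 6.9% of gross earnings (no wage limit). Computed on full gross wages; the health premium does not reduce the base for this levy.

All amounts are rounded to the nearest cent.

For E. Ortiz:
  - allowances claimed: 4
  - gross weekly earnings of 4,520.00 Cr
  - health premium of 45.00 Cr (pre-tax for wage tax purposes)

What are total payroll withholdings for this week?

Wage Tax: taxable = 4,520.00 Cr − 45.00 Cr − 4×280.00 Cr = 3,355.00 Cr
  147.00 Cr + 16% × (3,355.00 Cr − 2,100.00 Cr) = 147.00 Cr + 16% × 1,255.00 Cr = 347.80 Cr
Workforce Levy: 6.9% × 4,520.00 Cr = 311.88 Cr
Total: 347.80 Cr + 311.88 Cr = 659.68 Cr

659.68 Cr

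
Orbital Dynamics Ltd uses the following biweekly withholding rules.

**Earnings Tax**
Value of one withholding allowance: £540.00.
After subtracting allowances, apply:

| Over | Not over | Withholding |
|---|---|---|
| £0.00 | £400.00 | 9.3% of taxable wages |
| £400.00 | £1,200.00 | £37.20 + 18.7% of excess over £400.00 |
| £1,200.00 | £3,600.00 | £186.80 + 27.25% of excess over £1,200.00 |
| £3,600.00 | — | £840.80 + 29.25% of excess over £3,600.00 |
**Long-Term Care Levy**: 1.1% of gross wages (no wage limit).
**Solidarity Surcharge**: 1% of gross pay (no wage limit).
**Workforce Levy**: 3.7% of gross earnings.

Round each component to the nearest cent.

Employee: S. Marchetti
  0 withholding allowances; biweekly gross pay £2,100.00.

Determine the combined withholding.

£553.85

Earnings Tax: taxable = £2,100.00
  £186.80 + 27.25% × (£2,100.00 − £1,200.00) = £186.80 + 27.25% × £900.00 = £432.05
Long-Term Care Levy: 1.1% × £2,100.00 = £23.10
Solidarity Surcharge: 1% × £2,100.00 = £21.00
Workforce Levy: 3.7% × £2,100.00 = £77.70
Total: £432.05 + £23.10 + £21.00 + £77.70 = £553.85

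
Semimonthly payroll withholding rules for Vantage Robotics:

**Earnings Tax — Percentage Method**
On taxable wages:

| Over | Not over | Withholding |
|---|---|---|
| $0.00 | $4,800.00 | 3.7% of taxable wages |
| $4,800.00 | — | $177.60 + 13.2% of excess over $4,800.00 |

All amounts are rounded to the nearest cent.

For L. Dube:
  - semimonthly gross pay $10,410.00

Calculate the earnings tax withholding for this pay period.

$918.12

Earnings Tax: taxable = $10,410.00
  $177.60 + 13.2% × ($10,410.00 − $4,800.00) = $177.60 + 13.2% × $5,610.00 = $918.12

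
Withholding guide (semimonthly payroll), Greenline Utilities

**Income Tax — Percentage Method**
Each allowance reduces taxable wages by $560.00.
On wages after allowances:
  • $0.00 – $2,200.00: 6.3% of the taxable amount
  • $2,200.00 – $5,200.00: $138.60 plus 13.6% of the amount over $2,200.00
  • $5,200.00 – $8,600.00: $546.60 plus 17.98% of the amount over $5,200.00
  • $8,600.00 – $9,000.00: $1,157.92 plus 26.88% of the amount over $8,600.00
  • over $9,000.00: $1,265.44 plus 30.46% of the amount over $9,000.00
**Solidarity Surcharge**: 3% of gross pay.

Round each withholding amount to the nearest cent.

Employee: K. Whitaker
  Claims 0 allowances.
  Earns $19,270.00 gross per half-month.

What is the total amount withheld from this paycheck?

Income Tax: taxable = $19,270.00
  $1,265.44 + 30.46% × ($19,270.00 − $9,000.00) = $1,265.44 + 30.46% × $10,270.00 = $4,393.68
Solidarity Surcharge: 3% × $19,270.00 = $578.10
Total: $4,393.68 + $578.10 = $4,971.78

$4,971.78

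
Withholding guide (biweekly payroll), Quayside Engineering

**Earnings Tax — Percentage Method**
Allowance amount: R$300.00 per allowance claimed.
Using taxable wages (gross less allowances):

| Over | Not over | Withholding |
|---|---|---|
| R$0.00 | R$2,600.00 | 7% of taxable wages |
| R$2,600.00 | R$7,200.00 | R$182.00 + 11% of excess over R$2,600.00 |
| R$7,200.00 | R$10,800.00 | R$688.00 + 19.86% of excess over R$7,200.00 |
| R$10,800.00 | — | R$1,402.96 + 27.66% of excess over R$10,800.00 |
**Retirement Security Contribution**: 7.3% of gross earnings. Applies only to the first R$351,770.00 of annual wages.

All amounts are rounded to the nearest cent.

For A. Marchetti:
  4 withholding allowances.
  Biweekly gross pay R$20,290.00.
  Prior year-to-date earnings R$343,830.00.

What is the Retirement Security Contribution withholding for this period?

Retirement Security Contribution: cap R$351,770.00 − YTD R$343,830.00 = R$7,940.00 subject; 7.3% × R$7,940.00 = R$579.62

R$579.62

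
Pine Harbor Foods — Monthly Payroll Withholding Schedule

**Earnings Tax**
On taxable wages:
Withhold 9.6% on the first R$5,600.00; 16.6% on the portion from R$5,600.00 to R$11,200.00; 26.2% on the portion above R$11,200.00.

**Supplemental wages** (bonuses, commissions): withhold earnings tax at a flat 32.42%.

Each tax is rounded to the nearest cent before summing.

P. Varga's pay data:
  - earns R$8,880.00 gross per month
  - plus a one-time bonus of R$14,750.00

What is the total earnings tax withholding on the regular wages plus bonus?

R$5,864.03

Earnings Tax: taxable = R$8,880.00
  R$537.60 + 16.6% × (R$8,880.00 − R$5,600.00) = R$537.60 + 16.6% × R$3,280.00 = R$1,082.08
Supplemental (32.42% flat on bonus): 32.42% × R$14,750.00 = R$4,781.95
Total earnings tax: R$1,082.08 + R$4,781.95 = R$5,864.03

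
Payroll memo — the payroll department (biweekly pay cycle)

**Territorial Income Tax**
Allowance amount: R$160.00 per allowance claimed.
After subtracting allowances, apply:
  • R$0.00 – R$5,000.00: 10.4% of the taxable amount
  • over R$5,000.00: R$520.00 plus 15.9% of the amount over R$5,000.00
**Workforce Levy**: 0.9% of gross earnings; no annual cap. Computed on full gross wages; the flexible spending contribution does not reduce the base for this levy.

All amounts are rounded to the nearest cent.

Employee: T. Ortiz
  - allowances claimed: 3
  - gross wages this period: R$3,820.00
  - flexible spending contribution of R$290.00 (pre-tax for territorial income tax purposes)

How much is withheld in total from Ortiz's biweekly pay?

R$351.58

Territorial Income Tax: taxable = R$3,820.00 − R$290.00 − 3×R$160.00 = R$3,050.00
  10.4% × R$3,050.00 = R$317.20
Workforce Levy: 0.9% × R$3,820.00 = R$34.38
Total: R$317.20 + R$34.38 = R$351.58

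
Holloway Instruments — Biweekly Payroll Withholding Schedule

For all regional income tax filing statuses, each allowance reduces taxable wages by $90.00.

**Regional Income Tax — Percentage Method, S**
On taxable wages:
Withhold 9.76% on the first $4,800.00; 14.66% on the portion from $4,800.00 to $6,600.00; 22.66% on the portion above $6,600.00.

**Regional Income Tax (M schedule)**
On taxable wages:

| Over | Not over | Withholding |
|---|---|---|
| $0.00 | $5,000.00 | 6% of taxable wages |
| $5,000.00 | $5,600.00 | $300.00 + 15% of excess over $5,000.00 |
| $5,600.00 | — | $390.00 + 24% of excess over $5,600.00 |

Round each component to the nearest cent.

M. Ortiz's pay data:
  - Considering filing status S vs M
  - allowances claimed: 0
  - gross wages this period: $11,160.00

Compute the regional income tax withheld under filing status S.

$1,765.66

Regional Income Tax (S): taxable = $11,160.00
  $732.36 + 22.66% × ($11,160.00 − $6,600.00) = $732.36 + 22.66% × $4,560.00 = $1,765.66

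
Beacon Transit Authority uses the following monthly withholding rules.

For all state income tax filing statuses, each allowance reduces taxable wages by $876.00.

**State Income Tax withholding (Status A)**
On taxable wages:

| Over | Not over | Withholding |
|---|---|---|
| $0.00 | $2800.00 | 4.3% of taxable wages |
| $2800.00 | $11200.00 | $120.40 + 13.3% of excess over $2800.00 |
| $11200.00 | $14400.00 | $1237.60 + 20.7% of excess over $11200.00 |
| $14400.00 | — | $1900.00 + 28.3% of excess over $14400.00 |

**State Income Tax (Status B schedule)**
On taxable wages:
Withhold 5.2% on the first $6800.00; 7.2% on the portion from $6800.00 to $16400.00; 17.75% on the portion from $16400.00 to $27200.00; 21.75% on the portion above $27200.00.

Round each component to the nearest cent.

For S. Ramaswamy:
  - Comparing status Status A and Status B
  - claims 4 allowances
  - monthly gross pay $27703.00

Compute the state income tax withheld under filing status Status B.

State Income Tax (Status B): taxable = $27703.00 − 4×$876.00 = $24199.00
  $1044.80 + 17.75% × ($24199.00 − $16400.00) = $1044.80 + 17.75% × $7799.00 = $2429.12

$2429.12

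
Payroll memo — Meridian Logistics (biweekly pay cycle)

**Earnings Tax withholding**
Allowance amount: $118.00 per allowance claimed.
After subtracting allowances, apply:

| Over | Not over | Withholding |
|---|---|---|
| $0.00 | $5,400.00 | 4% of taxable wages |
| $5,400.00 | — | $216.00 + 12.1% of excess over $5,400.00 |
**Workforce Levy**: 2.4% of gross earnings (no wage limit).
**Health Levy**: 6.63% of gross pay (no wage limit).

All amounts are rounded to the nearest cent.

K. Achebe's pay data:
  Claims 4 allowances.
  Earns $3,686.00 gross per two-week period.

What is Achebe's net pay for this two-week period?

$3,224.60

Earnings Tax: taxable = $3,686.00 − 4×$118.00 = $3,214.00
  4% × $3,214.00 = $128.56
Workforce Levy: 2.4% × $3,686.00 = $88.46
Health Levy: 6.63% × $3,686.00 = $244.38
Total withheld: $128.56 + $88.46 + $244.38 = $461.40
Net pay: $3,686.00 − $461.40 = $3,224.60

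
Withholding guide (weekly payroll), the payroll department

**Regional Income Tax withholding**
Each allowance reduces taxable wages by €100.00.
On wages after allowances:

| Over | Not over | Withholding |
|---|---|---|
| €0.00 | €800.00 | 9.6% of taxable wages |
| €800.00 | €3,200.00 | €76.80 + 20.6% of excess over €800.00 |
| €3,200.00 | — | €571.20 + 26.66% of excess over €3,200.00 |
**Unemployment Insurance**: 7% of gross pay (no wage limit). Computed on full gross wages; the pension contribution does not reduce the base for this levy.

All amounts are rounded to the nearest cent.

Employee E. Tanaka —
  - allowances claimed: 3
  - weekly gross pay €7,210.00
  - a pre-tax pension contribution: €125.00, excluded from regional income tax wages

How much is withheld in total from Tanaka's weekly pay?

Regional Income Tax: taxable = €7,210.00 − €125.00 − 3×€100.00 = €6,785.00
  €571.20 + 26.66% × (€6,785.00 − €3,200.00) = €571.20 + 26.66% × €3,585.00 = €1,526.96
Unemployment Insurance: 7% × €7,210.00 = €504.70
Total: €1,526.96 + €504.70 = €2,031.66

€2,031.66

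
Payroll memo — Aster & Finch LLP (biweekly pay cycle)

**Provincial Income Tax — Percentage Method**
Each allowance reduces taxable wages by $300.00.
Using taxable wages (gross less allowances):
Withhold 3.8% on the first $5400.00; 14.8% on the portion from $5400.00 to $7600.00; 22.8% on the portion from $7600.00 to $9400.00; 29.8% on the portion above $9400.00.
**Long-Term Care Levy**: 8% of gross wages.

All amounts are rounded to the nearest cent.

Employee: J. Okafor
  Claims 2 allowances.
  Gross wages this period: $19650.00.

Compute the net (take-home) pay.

Provincial Income Tax: taxable = $19650.00 − 2×$300.00 = $19050.00
  $941.20 + 29.8% × ($19050.00 − $9400.00) = $941.20 + 29.8% × $9650.00 = $3816.90
Long-Term Care Levy: 8% × $19650.00 = $1572.00
Total withheld: $3816.90 + $1572.00 = $5388.90
Net pay: $19650.00 − $5388.90 = $14261.10

$14261.10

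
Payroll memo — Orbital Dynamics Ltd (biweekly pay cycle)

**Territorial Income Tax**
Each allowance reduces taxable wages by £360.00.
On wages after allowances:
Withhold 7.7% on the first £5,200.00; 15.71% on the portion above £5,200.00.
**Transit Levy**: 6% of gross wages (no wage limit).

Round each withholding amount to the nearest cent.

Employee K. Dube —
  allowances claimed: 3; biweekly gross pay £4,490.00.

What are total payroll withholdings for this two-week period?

£531.97

Territorial Income Tax: taxable = £4,490.00 − 3×£360.00 = £3,410.00
  7.7% × £3,410.00 = £262.57
Transit Levy: 6% × £4,490.00 = £269.40
Total: £262.57 + £269.40 = £531.97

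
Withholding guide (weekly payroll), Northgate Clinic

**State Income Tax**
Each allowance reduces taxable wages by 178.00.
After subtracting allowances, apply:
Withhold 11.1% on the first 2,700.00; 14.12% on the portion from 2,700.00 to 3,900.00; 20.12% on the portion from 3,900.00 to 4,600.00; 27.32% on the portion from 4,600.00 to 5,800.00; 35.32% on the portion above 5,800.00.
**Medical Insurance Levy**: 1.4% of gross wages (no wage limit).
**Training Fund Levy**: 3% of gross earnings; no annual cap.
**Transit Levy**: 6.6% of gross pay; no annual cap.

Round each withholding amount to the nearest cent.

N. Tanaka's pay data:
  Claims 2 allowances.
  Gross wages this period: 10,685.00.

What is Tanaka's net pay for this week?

6,972.19

State Income Tax: taxable = 10,685.00 − 2×178.00 = 10,329.00
  937.82 + 35.32% × (10,329.00 − 5,800.00) = 937.82 + 35.32% × 4,529.00 = 2,537.46
Medical Insurance Levy: 1.4% × 10,685.00 = 149.59
Training Fund Levy: 3% × 10,685.00 = 320.55
Transit Levy: 6.6% × 10,685.00 = 705.21
Total withheld: 2,537.46 + 149.59 + 320.55 + 705.21 = 3,712.81
Net pay: 10,685.00 − 3,712.81 = 6,972.19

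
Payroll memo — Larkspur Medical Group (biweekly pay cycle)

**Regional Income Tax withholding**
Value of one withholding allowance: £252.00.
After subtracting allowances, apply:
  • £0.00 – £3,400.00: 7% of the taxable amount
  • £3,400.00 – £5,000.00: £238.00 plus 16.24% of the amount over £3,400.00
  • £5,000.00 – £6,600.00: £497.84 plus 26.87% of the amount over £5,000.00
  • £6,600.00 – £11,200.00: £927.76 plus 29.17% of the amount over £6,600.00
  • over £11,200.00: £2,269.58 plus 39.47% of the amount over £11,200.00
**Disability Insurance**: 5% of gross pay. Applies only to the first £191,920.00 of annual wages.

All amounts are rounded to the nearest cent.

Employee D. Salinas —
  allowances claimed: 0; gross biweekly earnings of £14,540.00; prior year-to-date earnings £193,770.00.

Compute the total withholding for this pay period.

Regional Income Tax: taxable = £14,540.00
  £2,269.58 + 39.47% × (£14,540.00 − £11,200.00) = £2,269.58 + 39.47% × £3,340.00 = £3,587.88
Disability Insurance: YTD £193,770.00 ≥ cap £191,920.00 → £0.00
Total: £3,587.88 + £0.00 = £3,587.88

£3,587.88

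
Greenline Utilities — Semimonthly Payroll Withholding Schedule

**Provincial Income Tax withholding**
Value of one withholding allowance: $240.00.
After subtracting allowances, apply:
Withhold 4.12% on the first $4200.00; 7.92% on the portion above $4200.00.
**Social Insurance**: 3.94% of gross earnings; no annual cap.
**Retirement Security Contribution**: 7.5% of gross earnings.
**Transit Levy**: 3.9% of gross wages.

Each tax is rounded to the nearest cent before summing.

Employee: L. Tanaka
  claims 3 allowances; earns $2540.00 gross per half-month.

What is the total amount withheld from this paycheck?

$464.62

Provincial Income Tax: taxable = $2540.00 − 3×$240.00 = $1820.00
  4.12% × $1820.00 = $74.98
Social Insurance: 3.94% × $2540.00 = $100.08
Retirement Security Contribution: 7.5% × $2540.00 = $190.50
Transit Levy: 3.9% × $2540.00 = $99.06
Total: $74.98 + $100.08 + $190.50 + $99.06 = $464.62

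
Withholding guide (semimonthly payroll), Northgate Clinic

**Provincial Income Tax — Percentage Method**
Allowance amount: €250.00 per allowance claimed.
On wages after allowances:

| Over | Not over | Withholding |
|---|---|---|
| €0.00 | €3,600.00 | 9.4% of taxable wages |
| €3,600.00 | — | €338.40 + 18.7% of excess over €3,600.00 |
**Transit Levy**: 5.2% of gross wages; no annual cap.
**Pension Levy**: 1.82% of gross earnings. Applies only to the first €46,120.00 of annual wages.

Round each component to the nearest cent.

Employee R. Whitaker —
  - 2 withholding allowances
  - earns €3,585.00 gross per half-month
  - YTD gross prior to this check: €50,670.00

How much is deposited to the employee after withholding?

Provincial Income Tax: taxable = €3,585.00 − 2×€250.00 = €3,085.00
  9.4% × €3,085.00 = €289.99
Transit Levy: 5.2% × €3,585.00 = €186.42
Pension Levy: YTD €50,670.00 ≥ cap €46,120.00 → €0.00
Total withheld: €289.99 + €186.42 + €0.00 = €476.41
Net pay: €3,585.00 − €476.41 = €3,108.59

€3,108.59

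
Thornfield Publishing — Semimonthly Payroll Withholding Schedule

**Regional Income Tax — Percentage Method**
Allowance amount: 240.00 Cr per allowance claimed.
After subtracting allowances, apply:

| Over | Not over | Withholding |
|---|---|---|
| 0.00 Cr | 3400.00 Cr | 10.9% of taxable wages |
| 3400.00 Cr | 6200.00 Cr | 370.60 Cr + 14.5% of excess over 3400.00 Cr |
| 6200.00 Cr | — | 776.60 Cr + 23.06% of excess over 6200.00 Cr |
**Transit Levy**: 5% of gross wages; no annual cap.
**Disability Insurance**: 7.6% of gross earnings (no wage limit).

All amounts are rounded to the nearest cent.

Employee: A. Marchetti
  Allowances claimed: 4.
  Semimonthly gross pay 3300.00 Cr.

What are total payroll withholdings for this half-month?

Regional Income Tax: taxable = 3300.00 Cr − 4×240.00 Cr = 2340.00 Cr
  10.9% × 2340.00 Cr = 255.06 Cr
Transit Levy: 5% × 3300.00 Cr = 165.00 Cr
Disability Insurance: 7.6% × 3300.00 Cr = 250.80 Cr
Total: 255.06 Cr + 165.00 Cr + 250.80 Cr = 670.86 Cr

670.86 Cr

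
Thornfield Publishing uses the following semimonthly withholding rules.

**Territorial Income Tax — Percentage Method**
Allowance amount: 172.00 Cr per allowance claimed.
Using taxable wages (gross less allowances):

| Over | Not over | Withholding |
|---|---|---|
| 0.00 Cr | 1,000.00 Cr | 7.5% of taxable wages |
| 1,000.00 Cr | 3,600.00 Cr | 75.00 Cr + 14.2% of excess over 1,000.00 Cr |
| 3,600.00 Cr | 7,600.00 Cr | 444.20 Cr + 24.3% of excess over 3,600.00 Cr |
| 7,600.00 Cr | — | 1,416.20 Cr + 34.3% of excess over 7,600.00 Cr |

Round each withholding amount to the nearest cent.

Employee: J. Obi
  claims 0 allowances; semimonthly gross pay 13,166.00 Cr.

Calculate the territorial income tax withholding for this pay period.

Territorial Income Tax: taxable = 13,166.00 Cr
  1,416.20 Cr + 34.3% × (13,166.00 Cr − 7,600.00 Cr) = 1,416.20 Cr + 34.3% × 5,566.00 Cr = 3,325.34 Cr

3,325.34 Cr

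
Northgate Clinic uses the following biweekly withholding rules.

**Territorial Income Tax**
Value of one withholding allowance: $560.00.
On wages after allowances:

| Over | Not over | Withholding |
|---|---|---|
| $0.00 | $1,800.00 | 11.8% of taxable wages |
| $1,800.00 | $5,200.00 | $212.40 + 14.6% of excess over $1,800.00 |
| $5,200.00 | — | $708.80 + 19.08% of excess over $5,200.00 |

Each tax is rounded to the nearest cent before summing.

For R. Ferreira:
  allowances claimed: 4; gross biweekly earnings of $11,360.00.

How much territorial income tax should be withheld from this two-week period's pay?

Territorial Income Tax: taxable = $11,360.00 − 4×$560.00 = $9,120.00
  $708.80 + 19.08% × ($9,120.00 − $5,200.00) = $708.80 + 19.08% × $3,920.00 = $1,456.74

$1,456.74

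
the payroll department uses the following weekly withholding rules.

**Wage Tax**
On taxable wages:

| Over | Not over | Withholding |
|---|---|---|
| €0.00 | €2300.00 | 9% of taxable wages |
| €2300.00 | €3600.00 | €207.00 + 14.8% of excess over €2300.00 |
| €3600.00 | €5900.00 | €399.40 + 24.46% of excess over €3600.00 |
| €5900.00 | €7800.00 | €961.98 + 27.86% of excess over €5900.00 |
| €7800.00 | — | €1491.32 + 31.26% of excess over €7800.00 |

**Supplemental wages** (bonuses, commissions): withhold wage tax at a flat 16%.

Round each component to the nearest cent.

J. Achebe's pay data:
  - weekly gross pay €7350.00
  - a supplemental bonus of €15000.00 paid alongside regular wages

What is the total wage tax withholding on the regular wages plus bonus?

Wage Tax: taxable = €7350.00
  €961.98 + 27.86% × (€7350.00 − €5900.00) = €961.98 + 27.86% × €1450.00 = €1365.95
Supplemental (16% flat on bonus): 16% × €15000.00 = €2400.00
Total wage tax: €1365.95 + €2400.00 = €3765.95

€3765.95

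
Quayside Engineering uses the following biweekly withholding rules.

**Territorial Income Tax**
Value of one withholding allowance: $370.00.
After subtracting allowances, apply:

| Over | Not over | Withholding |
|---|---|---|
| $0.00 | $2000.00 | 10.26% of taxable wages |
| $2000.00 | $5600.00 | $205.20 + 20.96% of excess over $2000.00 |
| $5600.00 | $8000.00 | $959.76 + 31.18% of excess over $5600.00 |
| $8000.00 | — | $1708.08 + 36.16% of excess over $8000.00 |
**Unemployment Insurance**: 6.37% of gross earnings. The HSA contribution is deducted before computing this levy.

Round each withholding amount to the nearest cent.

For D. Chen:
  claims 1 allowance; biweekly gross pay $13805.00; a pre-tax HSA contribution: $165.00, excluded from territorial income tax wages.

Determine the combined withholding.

Territorial Income Tax: taxable = $13805.00 − $165.00 − 1×$370.00 = $13270.00
  $1708.08 + 36.16% × ($13270.00 − $8000.00) = $1708.08 + 36.16% × $5270.00 = $3613.71
Unemployment Insurance: 6.37% × $13640.00 = $868.87
Total: $3613.71 + $868.87 = $4482.58

$4482.58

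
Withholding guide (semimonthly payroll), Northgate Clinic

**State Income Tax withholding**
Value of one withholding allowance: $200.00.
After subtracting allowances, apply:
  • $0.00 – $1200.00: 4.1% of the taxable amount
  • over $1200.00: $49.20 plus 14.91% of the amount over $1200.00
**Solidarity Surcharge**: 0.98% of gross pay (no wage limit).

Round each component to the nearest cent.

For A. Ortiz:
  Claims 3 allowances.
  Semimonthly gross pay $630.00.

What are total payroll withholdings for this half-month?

$7.40

State Income Tax: taxable = $630.00 − 3×$200.00 = $30.00
  4.1% × $30.00 = $1.23
Solidarity Surcharge: 0.98% × $630.00 = $6.17
Total: $1.23 + $6.17 = $7.40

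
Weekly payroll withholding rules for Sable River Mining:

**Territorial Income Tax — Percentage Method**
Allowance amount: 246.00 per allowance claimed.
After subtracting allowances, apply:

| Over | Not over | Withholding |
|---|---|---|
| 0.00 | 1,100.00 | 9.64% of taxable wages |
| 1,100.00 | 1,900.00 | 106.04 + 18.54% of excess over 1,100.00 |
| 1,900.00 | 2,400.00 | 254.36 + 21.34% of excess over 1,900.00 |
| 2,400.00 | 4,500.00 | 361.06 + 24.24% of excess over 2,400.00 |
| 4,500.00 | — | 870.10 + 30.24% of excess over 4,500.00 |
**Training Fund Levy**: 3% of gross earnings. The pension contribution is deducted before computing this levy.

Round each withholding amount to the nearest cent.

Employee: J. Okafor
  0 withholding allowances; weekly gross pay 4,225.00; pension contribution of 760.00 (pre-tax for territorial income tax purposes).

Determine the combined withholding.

Territorial Income Tax: taxable = 4,225.00 − 760.00 = 3,465.00
  361.06 + 24.24% × (3,465.00 − 2,400.00) = 361.06 + 24.24% × 1,065.00 = 619.22
Training Fund Levy: 3% × 3,465.00 = 103.95
Total: 619.22 + 103.95 = 723.17

723.17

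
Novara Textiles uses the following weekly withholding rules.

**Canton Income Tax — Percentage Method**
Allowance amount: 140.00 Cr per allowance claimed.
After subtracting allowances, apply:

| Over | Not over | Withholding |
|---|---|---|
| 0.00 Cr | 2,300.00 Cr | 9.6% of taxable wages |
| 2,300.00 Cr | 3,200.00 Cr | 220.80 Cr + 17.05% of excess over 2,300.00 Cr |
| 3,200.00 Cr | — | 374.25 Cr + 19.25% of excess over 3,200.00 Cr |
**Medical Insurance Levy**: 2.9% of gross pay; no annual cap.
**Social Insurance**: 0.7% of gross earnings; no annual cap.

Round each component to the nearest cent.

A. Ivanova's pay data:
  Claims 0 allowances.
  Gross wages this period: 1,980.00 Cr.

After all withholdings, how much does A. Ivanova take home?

1,718.64 Cr

Canton Income Tax: taxable = 1,980.00 Cr
  9.6% × 1,980.00 Cr = 190.08 Cr
Medical Insurance Levy: 2.9% × 1,980.00 Cr = 57.42 Cr
Social Insurance: 0.7% × 1,980.00 Cr = 13.86 Cr
Total withheld: 190.08 Cr + 57.42 Cr + 13.86 Cr = 261.36 Cr
Net pay: 1,980.00 Cr − 261.36 Cr = 1,718.64 Cr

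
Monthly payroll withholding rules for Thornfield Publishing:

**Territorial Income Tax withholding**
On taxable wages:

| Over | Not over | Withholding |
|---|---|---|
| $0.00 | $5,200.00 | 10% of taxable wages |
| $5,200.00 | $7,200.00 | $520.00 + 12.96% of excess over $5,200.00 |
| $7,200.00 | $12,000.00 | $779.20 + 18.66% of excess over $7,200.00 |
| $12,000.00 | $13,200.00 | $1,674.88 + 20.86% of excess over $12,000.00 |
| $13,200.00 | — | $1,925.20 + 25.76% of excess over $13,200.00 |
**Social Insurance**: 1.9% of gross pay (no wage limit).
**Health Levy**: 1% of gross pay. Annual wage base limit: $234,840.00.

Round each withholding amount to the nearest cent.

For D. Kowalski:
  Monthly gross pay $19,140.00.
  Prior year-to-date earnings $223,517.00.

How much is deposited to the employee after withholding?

Territorial Income Tax: taxable = $19,140.00
  $1,925.20 + 25.76% × ($19,140.00 − $13,200.00) = $1,925.20 + 25.76% × $5,940.00 = $3,455.34
Social Insurance: 1.9% × $19,140.00 = $363.66
Health Levy: cap $234,840.00 − YTD $223,517.00 = $11,323.00 subject; 1% × $11,323.00 = $113.23
Total withheld: $3,455.34 + $363.66 + $113.23 = $3,932.23
Net pay: $19,140.00 − $3,932.23 = $15,207.77

$15,207.77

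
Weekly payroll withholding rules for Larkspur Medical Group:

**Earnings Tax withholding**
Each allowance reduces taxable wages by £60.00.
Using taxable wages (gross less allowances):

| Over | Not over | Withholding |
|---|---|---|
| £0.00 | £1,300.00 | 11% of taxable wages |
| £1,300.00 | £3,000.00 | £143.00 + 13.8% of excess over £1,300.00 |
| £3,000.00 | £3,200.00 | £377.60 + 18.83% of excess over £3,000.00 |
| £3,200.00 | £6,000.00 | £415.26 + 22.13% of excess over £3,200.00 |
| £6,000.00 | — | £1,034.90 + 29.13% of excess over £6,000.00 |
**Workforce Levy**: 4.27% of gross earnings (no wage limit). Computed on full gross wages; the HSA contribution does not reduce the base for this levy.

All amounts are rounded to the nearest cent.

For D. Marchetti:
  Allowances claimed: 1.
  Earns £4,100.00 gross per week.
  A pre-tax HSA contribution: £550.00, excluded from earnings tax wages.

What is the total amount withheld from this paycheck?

£654.51

Earnings Tax: taxable = £4,100.00 − £550.00 − 1×£60.00 = £3,490.00
  £415.26 + 22.13% × (£3,490.00 − £3,200.00) = £415.26 + 22.13% × £290.00 = £479.44
Workforce Levy: 4.27% × £4,100.00 = £175.07
Total: £479.44 + £175.07 = £654.51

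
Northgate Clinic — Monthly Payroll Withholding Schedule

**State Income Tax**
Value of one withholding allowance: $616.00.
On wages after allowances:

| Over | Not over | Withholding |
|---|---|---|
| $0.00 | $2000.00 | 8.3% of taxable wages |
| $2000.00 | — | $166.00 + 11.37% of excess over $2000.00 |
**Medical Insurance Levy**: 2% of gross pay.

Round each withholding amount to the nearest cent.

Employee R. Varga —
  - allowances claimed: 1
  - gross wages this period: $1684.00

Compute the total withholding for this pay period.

$122.32

State Income Tax: taxable = $1684.00 − 1×$616.00 = $1068.00
  8.3% × $1068.00 = $88.64
Medical Insurance Levy: 2% × $1684.00 = $33.68
Total: $88.64 + $33.68 = $122.32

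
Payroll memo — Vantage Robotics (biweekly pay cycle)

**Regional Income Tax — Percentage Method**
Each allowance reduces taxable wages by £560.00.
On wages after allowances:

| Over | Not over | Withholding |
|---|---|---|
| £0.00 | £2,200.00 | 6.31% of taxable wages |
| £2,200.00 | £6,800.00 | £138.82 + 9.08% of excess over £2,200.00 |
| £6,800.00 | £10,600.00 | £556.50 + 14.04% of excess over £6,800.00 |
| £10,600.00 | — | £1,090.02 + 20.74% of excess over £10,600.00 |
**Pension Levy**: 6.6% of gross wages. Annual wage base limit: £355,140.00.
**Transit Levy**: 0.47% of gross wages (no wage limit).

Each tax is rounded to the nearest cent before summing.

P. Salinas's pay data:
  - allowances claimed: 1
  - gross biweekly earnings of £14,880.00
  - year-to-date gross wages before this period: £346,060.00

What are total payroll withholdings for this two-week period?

£2,530.77

Regional Income Tax: taxable = £14,880.00 − 1×£560.00 = £14,320.00
  £1,090.02 + 20.74% × (£14,320.00 − £10,600.00) = £1,090.02 + 20.74% × £3,720.00 = £1,861.55
Pension Levy: cap £355,140.00 − YTD £346,060.00 = £9,080.00 subject; 6.6% × £9,080.00 = £599.28
Transit Levy: 0.47% × £14,880.00 = £69.94
Total: £1,861.55 + £599.28 + £69.94 = £2,530.77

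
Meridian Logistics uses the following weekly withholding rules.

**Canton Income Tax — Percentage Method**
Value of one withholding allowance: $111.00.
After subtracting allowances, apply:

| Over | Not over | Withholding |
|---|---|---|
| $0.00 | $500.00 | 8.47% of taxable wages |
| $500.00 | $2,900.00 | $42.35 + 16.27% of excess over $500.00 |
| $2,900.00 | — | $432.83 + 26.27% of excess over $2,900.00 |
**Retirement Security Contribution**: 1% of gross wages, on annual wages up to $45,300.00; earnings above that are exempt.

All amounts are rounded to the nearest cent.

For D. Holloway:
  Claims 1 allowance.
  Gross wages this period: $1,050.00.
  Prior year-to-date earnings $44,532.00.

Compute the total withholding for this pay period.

Canton Income Tax: taxable = $1,050.00 − 1×$111.00 = $939.00
  $42.35 + 16.27% × ($939.00 − $500.00) = $42.35 + 16.27% × $439.00 = $113.78
Retirement Security Contribution: cap $45,300.00 − YTD $44,532.00 = $768.00 subject; 1% × $768.00 = $7.68
Total: $113.78 + $7.68 = $121.46

$121.46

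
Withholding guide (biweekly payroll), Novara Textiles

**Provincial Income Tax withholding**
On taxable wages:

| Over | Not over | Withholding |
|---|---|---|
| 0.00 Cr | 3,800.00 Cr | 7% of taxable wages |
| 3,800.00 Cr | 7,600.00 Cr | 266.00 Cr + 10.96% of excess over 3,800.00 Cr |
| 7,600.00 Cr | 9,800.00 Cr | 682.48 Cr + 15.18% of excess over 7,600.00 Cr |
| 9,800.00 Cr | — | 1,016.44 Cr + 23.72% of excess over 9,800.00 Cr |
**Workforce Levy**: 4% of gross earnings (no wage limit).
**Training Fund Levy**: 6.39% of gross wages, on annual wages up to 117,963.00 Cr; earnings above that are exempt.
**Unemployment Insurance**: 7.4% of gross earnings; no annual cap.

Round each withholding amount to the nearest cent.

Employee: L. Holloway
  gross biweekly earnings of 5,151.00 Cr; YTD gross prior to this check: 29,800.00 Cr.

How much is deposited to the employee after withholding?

Provincial Income Tax: taxable = 5,151.00 Cr
  266.00 Cr + 10.96% × (5,151.00 Cr − 3,800.00 Cr) = 266.00 Cr + 10.96% × 1,351.00 Cr = 414.07 Cr
Workforce Levy: 4% × 5,151.00 Cr = 206.04 Cr
Training Fund Levy: 6.39% × 5,151.00 Cr = 329.15 Cr
Unemployment Insurance: 7.4% × 5,151.00 Cr = 381.17 Cr
Total withheld: 414.07 Cr + 206.04 Cr + 329.15 Cr + 381.17 Cr = 1,330.43 Cr
Net pay: 5,151.00 Cr − 1,330.43 Cr = 3,820.57 Cr

3,820.57 Cr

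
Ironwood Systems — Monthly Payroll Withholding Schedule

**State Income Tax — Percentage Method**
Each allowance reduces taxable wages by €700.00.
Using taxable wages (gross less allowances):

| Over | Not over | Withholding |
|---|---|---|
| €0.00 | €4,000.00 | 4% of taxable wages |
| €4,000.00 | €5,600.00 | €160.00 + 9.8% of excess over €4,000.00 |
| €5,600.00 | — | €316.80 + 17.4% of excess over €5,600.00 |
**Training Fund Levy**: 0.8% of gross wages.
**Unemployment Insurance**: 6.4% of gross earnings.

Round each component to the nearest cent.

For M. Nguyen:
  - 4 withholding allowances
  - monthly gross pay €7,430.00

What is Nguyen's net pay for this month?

State Income Tax: taxable = €7,430.00 − 4×€700.00 = €4,630.00
  €160.00 + 9.8% × (€4,630.00 − €4,000.00) = €160.00 + 9.8% × €630.00 = €221.74
Training Fund Levy: 0.8% × €7,430.00 = €59.44
Unemployment Insurance: 6.4% × €7,430.00 = €475.52
Total withheld: €221.74 + €59.44 + €475.52 = €756.70
Net pay: €7,430.00 − €756.70 = €6,673.30

€6,673.30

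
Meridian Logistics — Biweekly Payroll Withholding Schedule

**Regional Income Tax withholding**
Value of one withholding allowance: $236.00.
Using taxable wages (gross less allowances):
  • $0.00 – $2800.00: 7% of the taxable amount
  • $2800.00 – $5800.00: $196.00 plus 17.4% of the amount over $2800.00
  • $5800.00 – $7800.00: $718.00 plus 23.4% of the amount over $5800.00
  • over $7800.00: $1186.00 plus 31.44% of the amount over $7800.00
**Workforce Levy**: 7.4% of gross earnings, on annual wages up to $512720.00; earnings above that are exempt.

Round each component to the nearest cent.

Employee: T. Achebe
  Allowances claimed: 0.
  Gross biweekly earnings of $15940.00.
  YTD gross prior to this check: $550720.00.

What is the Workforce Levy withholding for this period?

Workforce Levy: YTD $550720.00 ≥ cap $512720.00 → $0.00

$0.00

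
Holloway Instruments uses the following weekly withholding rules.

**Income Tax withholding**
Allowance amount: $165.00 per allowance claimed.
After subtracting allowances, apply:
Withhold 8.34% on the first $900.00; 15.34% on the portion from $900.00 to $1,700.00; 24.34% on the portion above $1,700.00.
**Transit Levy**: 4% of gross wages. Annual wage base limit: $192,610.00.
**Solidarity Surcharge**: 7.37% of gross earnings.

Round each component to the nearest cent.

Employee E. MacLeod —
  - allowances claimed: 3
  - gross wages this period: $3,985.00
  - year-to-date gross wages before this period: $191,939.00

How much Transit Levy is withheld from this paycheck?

$26.84

Transit Levy: cap $192,610.00 − YTD $191,939.00 = $671.00 subject; 4% × $671.00 = $26.84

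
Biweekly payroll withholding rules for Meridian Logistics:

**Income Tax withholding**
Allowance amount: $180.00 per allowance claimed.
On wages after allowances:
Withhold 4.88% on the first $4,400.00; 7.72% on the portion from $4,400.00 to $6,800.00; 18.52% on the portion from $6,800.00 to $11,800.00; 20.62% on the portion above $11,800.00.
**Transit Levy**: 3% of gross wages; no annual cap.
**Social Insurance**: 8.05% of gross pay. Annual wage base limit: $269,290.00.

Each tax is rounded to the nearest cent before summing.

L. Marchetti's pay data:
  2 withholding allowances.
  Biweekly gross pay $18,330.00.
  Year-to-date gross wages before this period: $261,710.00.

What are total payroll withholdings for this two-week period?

$3,758.34

Income Tax: taxable = $18,330.00 − 2×$180.00 = $17,970.00
  $1,326.00 + 20.62% × ($17,970.00 − $11,800.00) = $1,326.00 + 20.62% × $6,170.00 = $2,598.25
Transit Levy: 3% × $18,330.00 = $549.90
Social Insurance: cap $269,290.00 − YTD $261,710.00 = $7,580.00 subject; 8.05% × $7,580.00 = $610.19
Total: $2,598.25 + $549.90 + $610.19 = $3,758.34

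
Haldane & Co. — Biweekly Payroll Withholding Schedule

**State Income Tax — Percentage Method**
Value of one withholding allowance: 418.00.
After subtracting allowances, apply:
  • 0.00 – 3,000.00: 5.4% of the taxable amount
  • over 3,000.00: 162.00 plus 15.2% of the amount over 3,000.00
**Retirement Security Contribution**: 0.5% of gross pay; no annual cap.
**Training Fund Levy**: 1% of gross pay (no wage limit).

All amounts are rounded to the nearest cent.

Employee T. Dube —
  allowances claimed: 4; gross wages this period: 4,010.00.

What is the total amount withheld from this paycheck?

State Income Tax: taxable = 4,010.00 − 4×418.00 = 2,338.00
  5.4% × 2,338.00 = 126.25
Retirement Security Contribution: 0.5% × 4,010.00 = 20.05
Training Fund Levy: 1% × 4,010.00 = 40.10
Total: 126.25 + 20.05 + 40.10 = 186.40

186.40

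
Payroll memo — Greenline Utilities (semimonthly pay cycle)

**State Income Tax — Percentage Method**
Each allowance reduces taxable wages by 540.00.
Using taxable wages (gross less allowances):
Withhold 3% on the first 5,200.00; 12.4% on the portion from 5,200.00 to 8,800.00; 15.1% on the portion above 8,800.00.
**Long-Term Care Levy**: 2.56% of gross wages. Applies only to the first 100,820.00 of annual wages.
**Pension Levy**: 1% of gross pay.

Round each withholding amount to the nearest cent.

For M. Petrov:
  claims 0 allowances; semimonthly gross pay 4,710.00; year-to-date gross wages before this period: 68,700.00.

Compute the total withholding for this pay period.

State Income Tax: taxable = 4,710.00
  3% × 4,710.00 = 141.30
Long-Term Care Levy: 2.56% × 4,710.00 = 120.58
Pension Levy: 1% × 4,710.00 = 47.10
Total: 141.30 + 120.58 + 47.10 = 308.98

308.98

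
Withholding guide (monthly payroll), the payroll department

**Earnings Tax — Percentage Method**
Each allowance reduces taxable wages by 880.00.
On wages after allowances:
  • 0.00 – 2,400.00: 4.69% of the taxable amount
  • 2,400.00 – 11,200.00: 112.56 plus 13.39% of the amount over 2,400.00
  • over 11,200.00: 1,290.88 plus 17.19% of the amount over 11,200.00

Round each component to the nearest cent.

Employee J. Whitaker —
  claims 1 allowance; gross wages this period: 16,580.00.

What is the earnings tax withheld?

2,064.43

Earnings Tax: taxable = 16,580.00 − 1×880.00 = 15,700.00
  1,290.88 + 17.19% × (15,700.00 − 11,200.00) = 1,290.88 + 17.19% × 4,500.00 = 2,064.43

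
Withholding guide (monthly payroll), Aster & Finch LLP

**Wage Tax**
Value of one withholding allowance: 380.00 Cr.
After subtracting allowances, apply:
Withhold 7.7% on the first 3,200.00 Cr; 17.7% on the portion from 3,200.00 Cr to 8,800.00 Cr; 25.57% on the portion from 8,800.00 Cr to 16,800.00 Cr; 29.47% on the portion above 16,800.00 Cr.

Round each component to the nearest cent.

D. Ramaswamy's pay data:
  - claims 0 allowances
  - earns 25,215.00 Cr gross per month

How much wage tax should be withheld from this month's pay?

Wage Tax: taxable = 25,215.00 Cr
  3,283.20 Cr + 29.47% × (25,215.00 Cr − 16,800.00 Cr) = 3,283.20 Cr + 29.47% × 8,415.00 Cr = 5,763.10 Cr

5,763.10 Cr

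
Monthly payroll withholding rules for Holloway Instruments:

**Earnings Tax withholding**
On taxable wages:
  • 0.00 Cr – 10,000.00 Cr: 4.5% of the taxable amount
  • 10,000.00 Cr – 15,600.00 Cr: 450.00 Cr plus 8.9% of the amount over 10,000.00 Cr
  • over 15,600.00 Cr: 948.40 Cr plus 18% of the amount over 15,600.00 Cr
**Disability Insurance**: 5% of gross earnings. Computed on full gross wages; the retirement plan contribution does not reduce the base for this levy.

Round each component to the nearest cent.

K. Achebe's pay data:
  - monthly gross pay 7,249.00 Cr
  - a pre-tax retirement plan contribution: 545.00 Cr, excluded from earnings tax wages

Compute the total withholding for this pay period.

Earnings Tax: taxable = 7,249.00 Cr − 545.00 Cr = 6,704.00 Cr
  4.5% × 6,704.00 Cr = 301.68 Cr
Disability Insurance: 5% × 7,249.00 Cr = 362.45 Cr
Total: 301.68 Cr + 362.45 Cr = 664.13 Cr

664.13 Cr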